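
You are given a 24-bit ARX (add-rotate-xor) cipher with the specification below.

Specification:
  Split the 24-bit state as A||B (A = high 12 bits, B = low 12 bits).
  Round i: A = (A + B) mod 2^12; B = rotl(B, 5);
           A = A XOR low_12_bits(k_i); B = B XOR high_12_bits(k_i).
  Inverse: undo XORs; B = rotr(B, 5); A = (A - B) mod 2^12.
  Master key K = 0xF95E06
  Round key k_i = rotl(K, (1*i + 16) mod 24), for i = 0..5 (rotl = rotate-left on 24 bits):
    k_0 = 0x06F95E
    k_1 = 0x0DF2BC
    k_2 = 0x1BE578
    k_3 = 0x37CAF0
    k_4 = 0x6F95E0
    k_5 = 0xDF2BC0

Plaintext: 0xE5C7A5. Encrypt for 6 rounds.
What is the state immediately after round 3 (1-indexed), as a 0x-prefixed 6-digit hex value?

s_0 = plaintext = 0xE5C7A5
s_1 = Round(s_0, k_0) = 0xF5F4C0
s_2 = Round(s_1, k_1) = 0x6A38D6
s_3 = Round(s_2, k_2) = 0xA01B6F
s_4 = Round(s_3, k_3) = 0xF80E8A
s_5 = Round(s_4, k_4) = 0xBEA7A4
s_6 = Round(s_5, k_5) = 0x84E97D

0xA01B6F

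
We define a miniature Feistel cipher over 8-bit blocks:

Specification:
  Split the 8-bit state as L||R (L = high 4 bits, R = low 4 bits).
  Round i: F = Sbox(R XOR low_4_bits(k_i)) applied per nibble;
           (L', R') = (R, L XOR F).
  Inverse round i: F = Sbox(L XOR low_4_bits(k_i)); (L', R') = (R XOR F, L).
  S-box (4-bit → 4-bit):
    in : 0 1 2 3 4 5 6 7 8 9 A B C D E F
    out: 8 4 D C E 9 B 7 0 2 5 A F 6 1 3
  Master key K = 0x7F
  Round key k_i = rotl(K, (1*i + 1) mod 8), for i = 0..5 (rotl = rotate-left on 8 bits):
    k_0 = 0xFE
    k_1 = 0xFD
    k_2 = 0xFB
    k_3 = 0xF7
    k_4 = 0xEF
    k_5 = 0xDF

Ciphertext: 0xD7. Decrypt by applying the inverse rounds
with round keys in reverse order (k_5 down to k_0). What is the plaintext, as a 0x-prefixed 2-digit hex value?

s_0 = ciphertext = 0xD7
s_1 = InvRound(s_0, k_5) = 0xAD
s_2 = InvRound(s_1, k_4) = 0x4A
s_3 = InvRound(s_2, k_3) = 0x64
s_4 = InvRound(s_3, k_2) = 0x26
s_5 = InvRound(s_4, k_1) = 0x52
s_6 = InvRound(s_5, k_0) = 0x85

0x85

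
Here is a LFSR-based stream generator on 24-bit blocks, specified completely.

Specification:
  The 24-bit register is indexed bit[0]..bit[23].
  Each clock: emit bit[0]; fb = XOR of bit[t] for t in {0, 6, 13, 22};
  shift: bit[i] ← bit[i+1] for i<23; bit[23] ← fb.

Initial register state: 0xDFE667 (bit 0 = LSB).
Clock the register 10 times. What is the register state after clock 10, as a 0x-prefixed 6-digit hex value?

0x6AB7F9

reg_0 = 0xDFE667
clock 1: out=1, reg = 0x6FF333
clock 2: out=1, reg = 0xB7F999
clock 3: out=1, reg = 0x5BFCCC
clock 4: out=0, reg = 0xADFE66
clock 5: out=0, reg = 0x56FF33
clock 6: out=1, reg = 0xAB7F99
clock 7: out=1, reg = 0x55BFCC
clock 8: out=0, reg = 0xAADFE6
clock 9: out=0, reg = 0xD56FF3
clock 10: out=1, reg = 0x6AB7F9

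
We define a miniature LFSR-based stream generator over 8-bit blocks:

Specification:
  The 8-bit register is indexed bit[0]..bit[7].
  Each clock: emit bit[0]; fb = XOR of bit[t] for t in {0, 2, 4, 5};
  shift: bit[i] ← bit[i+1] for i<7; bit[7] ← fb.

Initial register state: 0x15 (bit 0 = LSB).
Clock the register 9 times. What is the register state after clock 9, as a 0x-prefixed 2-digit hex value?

reg_0 = 0x15
clock 1: out=1, reg = 0x8A
clock 2: out=0, reg = 0x45
clock 3: out=1, reg = 0x22
clock 4: out=0, reg = 0x91
clock 5: out=1, reg = 0x48
clock 6: out=0, reg = 0x24
clock 7: out=0, reg = 0x12
clock 8: out=0, reg = 0x89
clock 9: out=1, reg = 0xC4

0xC4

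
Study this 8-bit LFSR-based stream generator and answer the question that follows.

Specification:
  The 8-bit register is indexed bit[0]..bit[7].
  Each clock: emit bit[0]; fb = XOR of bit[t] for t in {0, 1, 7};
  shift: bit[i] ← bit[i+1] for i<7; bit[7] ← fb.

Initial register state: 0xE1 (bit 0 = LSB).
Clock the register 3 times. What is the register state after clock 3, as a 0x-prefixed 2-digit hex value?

0x1C

reg_0 = 0xE1
clock 1: out=1, reg = 0x70
clock 2: out=0, reg = 0x38
clock 3: out=0, reg = 0x1C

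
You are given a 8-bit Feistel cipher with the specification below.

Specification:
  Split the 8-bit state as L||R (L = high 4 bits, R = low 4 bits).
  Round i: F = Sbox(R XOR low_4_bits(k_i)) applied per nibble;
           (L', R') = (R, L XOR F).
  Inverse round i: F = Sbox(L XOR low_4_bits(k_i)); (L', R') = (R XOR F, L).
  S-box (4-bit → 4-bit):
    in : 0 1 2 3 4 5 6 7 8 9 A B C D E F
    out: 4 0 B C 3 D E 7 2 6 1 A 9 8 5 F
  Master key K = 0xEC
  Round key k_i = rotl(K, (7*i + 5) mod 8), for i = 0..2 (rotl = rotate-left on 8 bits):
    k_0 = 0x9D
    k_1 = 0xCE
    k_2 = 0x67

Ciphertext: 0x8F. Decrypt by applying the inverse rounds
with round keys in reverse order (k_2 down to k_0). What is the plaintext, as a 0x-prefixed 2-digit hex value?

0x4D

s_0 = ciphertext = 0x8F
s_1 = InvRound(s_0, k_2) = 0x08
s_2 = InvRound(s_1, k_1) = 0xD0
s_3 = InvRound(s_2, k_0) = 0x4D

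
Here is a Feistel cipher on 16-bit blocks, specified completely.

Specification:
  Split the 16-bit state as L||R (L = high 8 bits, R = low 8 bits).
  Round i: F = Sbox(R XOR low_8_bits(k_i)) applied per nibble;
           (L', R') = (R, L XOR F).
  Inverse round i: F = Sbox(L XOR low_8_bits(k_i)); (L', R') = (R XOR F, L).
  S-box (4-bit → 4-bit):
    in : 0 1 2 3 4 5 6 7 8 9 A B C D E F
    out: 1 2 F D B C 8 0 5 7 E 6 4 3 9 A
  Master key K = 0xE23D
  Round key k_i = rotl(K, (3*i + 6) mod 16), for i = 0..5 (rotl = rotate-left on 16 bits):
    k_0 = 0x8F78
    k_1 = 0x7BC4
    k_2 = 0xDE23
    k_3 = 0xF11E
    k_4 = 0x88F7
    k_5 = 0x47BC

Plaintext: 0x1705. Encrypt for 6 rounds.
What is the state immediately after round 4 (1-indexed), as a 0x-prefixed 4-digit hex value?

0x34CA

s_0 = plaintext = 0x1705
s_1 = Round(s_0, k_0) = 0x0514
s_2 = Round(s_1, k_1) = 0x1434
s_3 = Round(s_2, k_2) = 0x3434
s_4 = Round(s_3, k_3) = 0x34CA
s_5 = Round(s_4, k_4) = 0xCAE7
s_6 = Round(s_5, k_5) = 0xE70C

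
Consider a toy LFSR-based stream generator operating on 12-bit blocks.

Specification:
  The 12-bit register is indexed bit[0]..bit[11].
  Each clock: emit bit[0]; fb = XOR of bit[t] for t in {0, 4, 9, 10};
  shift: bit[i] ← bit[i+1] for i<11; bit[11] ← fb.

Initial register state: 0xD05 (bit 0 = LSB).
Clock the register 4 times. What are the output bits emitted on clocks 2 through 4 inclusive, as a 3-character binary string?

reg_0 = 0xD05
clock 1: out=1, reg = 0x682
clock 2: out=0, reg = 0x341
clock 3: out=1, reg = 0x1A0
clock 4: out=0, reg = 0x0D0

010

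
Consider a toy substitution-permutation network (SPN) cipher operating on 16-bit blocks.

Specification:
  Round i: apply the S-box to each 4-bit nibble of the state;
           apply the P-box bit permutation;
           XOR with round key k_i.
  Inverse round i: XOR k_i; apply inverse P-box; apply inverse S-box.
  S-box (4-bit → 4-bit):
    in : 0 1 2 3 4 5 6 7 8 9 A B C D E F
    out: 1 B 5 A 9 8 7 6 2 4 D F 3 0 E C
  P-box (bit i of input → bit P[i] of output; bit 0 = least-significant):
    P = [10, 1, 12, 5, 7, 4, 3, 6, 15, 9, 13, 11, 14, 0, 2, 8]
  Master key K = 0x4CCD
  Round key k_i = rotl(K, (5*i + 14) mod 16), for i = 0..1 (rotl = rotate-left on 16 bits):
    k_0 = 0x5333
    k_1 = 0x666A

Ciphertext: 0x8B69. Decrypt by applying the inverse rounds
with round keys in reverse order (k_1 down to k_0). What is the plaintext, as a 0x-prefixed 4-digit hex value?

0xB5A3

s_0 = ciphertext = 0x8B69
s_1 = InvRound(s_0, k_1) = 0x1ADC
s_2 = InvRound(s_1, k_0) = 0xB5A3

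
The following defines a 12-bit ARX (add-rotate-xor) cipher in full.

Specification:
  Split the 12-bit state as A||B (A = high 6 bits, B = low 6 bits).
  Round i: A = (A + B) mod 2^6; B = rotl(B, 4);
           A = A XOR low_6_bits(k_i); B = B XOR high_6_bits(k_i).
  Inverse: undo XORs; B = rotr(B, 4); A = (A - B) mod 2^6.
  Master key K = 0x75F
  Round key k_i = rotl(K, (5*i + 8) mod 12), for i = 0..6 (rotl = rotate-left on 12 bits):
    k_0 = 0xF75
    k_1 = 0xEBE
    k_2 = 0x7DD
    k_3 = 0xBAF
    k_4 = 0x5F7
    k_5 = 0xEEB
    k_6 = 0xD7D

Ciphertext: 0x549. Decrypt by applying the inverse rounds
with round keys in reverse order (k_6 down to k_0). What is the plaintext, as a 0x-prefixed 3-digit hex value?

0xE41

s_0 = ciphertext = 0x549
s_1 = InvRound(s_0, k_6) = 0xD73
s_2 = InvRound(s_1, k_5) = 0xFA0
s_3 = InvRound(s_2, k_4) = 0xA9F
s_4 = InvRound(s_3, k_3) = 0xF87
s_5 = InvRound(s_4, k_2) = 0x0A1
s_6 = InvRound(s_5, k_1) = 0x3ED
s_7 = InvRound(s_6, k_0) = 0xE41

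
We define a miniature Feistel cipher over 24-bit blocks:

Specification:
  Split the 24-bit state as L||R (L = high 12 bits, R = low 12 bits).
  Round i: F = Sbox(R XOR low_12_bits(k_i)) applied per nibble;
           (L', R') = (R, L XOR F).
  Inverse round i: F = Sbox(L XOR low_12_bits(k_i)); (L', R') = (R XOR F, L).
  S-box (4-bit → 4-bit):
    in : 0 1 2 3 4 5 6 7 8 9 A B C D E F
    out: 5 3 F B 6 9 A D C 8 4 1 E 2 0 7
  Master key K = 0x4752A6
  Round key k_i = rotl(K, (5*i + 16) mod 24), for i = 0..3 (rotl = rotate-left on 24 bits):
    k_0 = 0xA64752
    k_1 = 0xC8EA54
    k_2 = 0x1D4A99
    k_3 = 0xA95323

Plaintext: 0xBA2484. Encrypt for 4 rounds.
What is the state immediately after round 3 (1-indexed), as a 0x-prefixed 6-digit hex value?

s_0 = plaintext = 0xBA2484
s_1 = Round(s_0, k_0) = 0x484088
s_2 = Round(s_1, k_1) = 0x0880AA
s_3 = Round(s_2, k_2) = 0x0AA433
s_4 = Round(s_3, k_3) = 0x433D9F

0x0AA433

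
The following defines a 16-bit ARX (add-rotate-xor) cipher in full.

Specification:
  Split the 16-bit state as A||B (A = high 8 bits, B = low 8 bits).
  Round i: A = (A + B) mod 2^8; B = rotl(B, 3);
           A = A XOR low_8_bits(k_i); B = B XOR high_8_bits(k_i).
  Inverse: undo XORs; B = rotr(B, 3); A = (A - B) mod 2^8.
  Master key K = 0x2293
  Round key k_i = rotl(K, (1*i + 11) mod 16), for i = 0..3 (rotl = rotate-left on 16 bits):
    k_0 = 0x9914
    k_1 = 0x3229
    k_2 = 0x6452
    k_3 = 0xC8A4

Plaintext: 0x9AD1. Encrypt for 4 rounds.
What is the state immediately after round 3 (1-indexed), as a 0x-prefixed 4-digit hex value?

s_0 = plaintext = 0x9AD1
s_1 = Round(s_0, k_0) = 0x7F17
s_2 = Round(s_1, k_1) = 0xBF8A
s_3 = Round(s_2, k_2) = 0x1B30
s_4 = Round(s_3, k_3) = 0xEF49

0x1B30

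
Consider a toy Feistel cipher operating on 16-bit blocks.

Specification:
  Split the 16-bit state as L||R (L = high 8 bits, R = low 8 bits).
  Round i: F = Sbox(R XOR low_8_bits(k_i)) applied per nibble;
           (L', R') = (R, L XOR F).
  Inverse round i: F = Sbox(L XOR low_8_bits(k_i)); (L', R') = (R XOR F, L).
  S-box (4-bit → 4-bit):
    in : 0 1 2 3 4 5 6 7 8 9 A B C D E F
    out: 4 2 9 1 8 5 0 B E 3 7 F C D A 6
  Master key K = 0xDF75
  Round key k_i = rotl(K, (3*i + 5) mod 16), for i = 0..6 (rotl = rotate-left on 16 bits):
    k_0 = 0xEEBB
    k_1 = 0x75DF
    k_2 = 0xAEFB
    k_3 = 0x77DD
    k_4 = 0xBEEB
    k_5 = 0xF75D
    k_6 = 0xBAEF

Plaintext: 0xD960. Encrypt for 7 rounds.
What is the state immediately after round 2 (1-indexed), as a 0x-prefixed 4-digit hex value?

0x06B3

s_0 = plaintext = 0xD960
s_1 = Round(s_0, k_0) = 0x6006
s_2 = Round(s_1, k_1) = 0x06B3
s_3 = Round(s_2, k_2) = 0xB388
s_4 = Round(s_3, k_3) = 0x88E6
s_5 = Round(s_4, k_4) = 0xE6C5
s_6 = Round(s_5, k_5) = 0xC5D8
s_7 = Round(s_6, k_6) = 0xD8DE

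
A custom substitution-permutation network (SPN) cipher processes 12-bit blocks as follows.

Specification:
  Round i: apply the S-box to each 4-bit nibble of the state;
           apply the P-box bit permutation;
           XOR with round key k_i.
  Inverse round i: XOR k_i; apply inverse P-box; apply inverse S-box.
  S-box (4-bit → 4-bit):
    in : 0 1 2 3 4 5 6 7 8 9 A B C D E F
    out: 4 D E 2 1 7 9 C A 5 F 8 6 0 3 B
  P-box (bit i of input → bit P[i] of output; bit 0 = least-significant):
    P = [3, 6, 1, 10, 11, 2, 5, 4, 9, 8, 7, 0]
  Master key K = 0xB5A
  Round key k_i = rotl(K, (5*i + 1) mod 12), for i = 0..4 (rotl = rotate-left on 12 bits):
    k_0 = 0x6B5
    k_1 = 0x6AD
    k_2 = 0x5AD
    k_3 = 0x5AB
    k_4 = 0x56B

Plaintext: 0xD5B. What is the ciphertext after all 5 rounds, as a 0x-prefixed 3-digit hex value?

s_0 = plaintext = 0xD5B
s_1 = Round(s_0, k_0) = 0xA91
s_2 = Round(s_1, k_1) = 0x906
s_3 = Round(s_2, k_2) = 0x305
s_4 = Round(s_3, k_3) = 0x4C1
s_5 = Round(s_4, k_4) = 0x345

0x345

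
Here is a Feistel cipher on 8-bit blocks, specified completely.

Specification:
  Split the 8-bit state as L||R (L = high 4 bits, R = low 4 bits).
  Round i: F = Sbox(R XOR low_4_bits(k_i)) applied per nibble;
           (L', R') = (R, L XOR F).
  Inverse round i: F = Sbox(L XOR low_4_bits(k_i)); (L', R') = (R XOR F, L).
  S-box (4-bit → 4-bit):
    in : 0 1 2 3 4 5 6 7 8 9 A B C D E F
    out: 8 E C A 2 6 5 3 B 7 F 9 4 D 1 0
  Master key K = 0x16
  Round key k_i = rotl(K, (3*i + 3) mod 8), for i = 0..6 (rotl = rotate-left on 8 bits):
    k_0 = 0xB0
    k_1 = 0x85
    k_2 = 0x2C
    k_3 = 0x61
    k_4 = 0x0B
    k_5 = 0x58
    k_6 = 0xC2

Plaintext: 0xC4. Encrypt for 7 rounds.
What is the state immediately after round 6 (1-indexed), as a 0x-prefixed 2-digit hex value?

0xB9

s_0 = plaintext = 0xC4
s_1 = Round(s_0, k_0) = 0x4E
s_2 = Round(s_1, k_1) = 0xED
s_3 = Round(s_2, k_2) = 0xD0
s_4 = Round(s_3, k_3) = 0x03
s_5 = Round(s_4, k_4) = 0x3B
s_6 = Round(s_5, k_5) = 0xB9
s_7 = Round(s_6, k_6) = 0x92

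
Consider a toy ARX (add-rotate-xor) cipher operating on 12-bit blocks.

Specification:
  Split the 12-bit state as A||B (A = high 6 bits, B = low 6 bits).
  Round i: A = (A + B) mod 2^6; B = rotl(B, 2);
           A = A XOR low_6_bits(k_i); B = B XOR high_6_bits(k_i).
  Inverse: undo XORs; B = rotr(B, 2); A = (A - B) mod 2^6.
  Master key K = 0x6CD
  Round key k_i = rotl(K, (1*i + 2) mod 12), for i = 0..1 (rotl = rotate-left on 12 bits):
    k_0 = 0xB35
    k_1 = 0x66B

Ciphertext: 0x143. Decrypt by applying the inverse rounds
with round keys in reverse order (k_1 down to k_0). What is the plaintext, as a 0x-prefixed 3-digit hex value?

s_0 = ciphertext = 0x143
s_1 = InvRound(s_0, k_1) = 0x226
s_2 = InvRound(s_1, k_0) = 0x6E2

0x6E2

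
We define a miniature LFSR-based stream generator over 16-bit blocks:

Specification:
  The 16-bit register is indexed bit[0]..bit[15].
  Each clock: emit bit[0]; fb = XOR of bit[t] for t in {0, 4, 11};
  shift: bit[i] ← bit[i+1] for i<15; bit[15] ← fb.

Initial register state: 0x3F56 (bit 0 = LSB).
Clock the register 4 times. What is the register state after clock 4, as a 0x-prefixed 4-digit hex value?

0x43F5

reg_0 = 0x3F56
clock 1: out=0, reg = 0x1FAB
clock 2: out=1, reg = 0x0FD5
clock 3: out=1, reg = 0x87EA
clock 4: out=0, reg = 0x43F5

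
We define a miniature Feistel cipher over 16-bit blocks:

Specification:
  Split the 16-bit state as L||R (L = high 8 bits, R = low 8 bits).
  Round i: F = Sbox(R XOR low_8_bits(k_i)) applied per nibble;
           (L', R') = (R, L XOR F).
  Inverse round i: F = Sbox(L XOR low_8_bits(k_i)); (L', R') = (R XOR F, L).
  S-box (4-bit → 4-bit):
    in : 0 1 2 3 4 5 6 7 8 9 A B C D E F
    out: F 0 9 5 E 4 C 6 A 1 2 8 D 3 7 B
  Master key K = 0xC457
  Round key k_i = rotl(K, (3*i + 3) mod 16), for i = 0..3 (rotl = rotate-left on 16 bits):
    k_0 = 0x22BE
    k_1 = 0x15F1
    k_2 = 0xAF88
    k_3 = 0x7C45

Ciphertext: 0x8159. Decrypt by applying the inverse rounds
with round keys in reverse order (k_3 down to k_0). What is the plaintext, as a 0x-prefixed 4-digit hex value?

0x6A2F

s_0 = ciphertext = 0x8159
s_1 = InvRound(s_0, k_3) = 0x8781
s_2 = InvRound(s_1, k_2) = 0x7A87
s_3 = InvRound(s_2, k_1) = 0x2F7A
s_4 = InvRound(s_3, k_0) = 0x6A2F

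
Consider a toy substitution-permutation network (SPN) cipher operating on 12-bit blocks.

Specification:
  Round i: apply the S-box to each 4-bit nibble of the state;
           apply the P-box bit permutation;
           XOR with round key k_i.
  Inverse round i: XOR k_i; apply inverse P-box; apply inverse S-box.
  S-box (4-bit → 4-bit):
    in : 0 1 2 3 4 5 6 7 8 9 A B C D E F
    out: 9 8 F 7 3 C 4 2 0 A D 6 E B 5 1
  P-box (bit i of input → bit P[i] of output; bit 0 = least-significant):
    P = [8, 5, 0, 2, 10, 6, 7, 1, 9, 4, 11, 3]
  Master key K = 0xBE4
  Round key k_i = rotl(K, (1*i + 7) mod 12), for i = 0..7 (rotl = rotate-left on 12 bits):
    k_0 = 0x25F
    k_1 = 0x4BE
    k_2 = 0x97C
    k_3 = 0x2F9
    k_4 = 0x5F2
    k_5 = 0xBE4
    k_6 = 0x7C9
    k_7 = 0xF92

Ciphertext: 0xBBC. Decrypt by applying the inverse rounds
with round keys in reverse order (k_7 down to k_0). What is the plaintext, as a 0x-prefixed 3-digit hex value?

s_0 = ciphertext = 0xBBC
s_1 = InvRound(s_0, k_7) = 0x109
s_2 = InvRound(s_1, k_6) = 0xF38
s_3 = InvRound(s_2, k_5) = 0x931
s_4 = InvRound(s_3, k_4) = 0x626
s_5 = InvRound(s_4, k_3) = 0x925
s_6 = InvRound(s_5, k_2) = 0x976
s_7 = InvRound(s_6, k_1) = 0x53F
s_8 = InvRound(s_7, k_0) = 0xF44

0xF44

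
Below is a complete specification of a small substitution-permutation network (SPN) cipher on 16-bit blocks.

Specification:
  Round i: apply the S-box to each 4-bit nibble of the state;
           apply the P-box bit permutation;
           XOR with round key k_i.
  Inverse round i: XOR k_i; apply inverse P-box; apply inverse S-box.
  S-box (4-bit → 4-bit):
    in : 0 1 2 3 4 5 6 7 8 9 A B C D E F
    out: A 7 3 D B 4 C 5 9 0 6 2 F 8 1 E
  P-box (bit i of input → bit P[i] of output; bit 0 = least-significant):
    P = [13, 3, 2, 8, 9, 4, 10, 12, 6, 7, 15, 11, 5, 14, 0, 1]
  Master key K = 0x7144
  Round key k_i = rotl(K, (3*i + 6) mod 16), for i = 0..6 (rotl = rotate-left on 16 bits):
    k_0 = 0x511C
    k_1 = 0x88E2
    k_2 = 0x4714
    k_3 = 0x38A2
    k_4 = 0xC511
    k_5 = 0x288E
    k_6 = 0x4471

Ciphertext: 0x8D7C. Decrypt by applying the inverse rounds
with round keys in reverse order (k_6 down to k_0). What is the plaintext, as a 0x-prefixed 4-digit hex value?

0x94B8

s_0 = ciphertext = 0x8D7C
s_1 = InvRound(s_0, k_6) = 0xA69F
s_2 = InvRound(s_1, k_5) = 0x5619
s_3 = InvRound(s_2, k_4) = 0x9580
s_4 = InvRound(s_3, k_3) = 0x8658
s_5 = InvRound(s_4, k_2) = 0xB79F
s_6 = InvRound(s_5, k_1) = 0x78CC
s_7 = InvRound(s_6, k_0) = 0x94B8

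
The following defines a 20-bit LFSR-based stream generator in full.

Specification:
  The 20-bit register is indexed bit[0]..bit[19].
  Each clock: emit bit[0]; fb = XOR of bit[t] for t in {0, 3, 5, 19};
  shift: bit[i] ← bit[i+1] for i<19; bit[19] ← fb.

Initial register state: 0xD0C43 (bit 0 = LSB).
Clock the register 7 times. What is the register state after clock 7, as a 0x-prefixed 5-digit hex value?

reg_0 = 0xD0C43
clock 1: out=1, reg = 0x68621
clock 2: out=1, reg = 0x34310
clock 3: out=0, reg = 0x1A188
clock 4: out=0, reg = 0x8D0C4
clock 5: out=0, reg = 0xC6862
clock 6: out=0, reg = 0x63431
clock 7: out=1, reg = 0x31A18

0x31A18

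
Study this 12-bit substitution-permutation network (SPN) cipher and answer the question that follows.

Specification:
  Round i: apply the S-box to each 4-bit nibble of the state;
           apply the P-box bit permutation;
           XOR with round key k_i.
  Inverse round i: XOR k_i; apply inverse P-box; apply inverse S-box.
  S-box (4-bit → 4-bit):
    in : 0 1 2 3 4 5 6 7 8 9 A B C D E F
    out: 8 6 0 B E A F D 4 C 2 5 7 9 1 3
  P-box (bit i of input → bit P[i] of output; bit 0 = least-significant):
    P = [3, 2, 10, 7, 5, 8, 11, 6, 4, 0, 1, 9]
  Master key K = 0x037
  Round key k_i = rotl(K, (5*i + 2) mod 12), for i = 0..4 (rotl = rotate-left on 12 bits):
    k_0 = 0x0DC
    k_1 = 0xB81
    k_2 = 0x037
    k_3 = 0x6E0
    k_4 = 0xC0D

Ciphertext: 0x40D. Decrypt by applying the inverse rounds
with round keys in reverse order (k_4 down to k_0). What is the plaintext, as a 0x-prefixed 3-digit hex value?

0x0F6

s_0 = ciphertext = 0x40D
s_1 = InvRound(s_0, k_4) = 0x282
s_2 = InvRound(s_1, k_3) = 0x8D8
s_3 = InvRound(s_2, k_2) = 0x173
s_4 = InvRound(s_3, k_1) = 0x770
s_5 = InvRound(s_4, k_0) = 0x0F6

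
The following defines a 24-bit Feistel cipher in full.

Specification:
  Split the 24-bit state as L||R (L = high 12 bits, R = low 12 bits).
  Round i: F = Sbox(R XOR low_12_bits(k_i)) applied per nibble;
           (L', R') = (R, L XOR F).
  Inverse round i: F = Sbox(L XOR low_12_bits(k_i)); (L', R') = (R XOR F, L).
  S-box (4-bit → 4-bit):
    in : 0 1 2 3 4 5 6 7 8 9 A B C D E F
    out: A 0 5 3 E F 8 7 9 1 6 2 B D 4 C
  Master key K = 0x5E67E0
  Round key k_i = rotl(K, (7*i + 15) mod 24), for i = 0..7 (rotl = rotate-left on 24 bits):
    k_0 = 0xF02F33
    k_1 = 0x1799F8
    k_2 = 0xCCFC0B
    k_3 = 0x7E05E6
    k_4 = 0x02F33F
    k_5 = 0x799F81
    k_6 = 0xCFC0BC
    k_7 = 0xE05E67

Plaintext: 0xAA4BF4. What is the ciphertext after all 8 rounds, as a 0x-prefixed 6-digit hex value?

0xEFF299

s_0 = plaintext = 0xAA4BF4
s_1 = Round(s_0, k_0) = 0xBF4413
s_2 = Round(s_1, k_1) = 0x4136B6
s_3 = Round(s_2, k_2) = 0x6B623E
s_4 = Round(s_3, k_3) = 0x23E16F
s_5 = Round(s_4, k_4) = 0x16F7C4
s_6 = Round(s_5, k_5) = 0x7C4880
s_7 = Round(s_6, k_6) = 0x880EFF
s_8 = Round(s_7, k_7) = 0xEFF299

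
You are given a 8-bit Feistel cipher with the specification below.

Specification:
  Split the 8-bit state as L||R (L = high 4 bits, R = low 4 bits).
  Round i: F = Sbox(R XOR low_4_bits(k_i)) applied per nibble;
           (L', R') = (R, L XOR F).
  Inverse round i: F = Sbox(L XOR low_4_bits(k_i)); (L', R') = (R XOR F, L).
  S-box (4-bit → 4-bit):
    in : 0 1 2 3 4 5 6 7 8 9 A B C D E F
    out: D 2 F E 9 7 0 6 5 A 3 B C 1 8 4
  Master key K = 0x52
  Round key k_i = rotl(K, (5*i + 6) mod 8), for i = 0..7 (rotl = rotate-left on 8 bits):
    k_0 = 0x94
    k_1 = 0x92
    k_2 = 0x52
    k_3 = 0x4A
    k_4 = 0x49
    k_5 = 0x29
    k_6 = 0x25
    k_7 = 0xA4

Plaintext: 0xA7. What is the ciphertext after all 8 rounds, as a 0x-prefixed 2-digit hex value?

s_0 = plaintext = 0xA7
s_1 = Round(s_0, k_0) = 0x74
s_2 = Round(s_1, k_1) = 0x47
s_3 = Round(s_2, k_2) = 0x73
s_4 = Round(s_3, k_3) = 0x3D
s_5 = Round(s_4, k_4) = 0xDA
s_6 = Round(s_5, k_5) = 0xA3
s_7 = Round(s_6, k_6) = 0x3A
s_8 = Round(s_7, k_7) = 0xAB

0xAB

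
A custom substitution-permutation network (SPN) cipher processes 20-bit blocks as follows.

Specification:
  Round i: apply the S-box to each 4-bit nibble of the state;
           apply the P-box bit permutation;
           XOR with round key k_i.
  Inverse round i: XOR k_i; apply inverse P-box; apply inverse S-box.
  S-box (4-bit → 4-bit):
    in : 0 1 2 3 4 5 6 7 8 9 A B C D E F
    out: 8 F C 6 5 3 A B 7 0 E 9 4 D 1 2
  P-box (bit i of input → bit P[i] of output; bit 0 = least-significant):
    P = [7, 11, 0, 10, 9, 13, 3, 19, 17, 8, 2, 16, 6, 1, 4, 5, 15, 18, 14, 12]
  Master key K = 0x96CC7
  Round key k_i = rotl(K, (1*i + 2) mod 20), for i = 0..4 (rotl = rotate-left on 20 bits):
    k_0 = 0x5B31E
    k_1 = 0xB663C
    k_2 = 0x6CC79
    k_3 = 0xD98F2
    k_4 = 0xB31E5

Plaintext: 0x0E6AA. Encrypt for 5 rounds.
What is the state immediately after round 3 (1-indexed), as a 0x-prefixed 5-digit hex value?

s_0 = plaintext = 0x0E6AA
s_1 = Round(s_0, k_0) = 0xC8E57
s_2 = Round(s_1, k_1) = 0x908EE
s_3 = Round(s_2, k_2) = 0x4CFDD
s_4 = Round(s_3, k_3) = 0x55F6B
s_5 = Round(s_4, k_4) = 0x79427

0x4CFDD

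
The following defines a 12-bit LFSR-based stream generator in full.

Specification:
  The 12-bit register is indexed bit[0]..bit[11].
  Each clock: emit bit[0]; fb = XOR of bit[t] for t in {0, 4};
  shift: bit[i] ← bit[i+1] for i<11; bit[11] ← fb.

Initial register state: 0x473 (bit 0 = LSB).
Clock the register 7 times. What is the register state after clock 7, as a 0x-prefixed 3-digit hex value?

reg_0 = 0x473
clock 1: out=1, reg = 0x239
clock 2: out=1, reg = 0x11C
clock 3: out=0, reg = 0x88E
clock 4: out=0, reg = 0x447
clock 5: out=1, reg = 0xA23
clock 6: out=1, reg = 0xD11
clock 7: out=1, reg = 0x688

0x688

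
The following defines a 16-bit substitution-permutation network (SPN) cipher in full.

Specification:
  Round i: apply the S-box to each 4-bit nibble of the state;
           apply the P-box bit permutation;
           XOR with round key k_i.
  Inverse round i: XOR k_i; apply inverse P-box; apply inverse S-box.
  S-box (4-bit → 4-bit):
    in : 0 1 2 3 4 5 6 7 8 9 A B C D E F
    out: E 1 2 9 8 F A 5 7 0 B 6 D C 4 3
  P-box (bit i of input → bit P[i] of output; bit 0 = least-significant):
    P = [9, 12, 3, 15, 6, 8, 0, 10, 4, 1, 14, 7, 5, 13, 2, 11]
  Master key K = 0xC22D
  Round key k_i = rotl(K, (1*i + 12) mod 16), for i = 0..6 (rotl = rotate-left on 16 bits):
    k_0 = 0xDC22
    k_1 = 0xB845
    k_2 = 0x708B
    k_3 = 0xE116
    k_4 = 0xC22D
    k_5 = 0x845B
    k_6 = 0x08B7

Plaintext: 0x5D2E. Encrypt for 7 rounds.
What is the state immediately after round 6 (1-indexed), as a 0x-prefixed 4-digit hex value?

0x80D7

s_0 = plaintext = 0x5D2E
s_1 = Round(s_0, k_0) = 0xB58E
s_2 = Round(s_1, k_1) = 0xD99A
s_3 = Round(s_2, k_2) = 0xEA8F
s_4 = Round(s_3, k_3) = 0xF2C1
s_5 = Round(s_4, k_4) = 0xE44E
s_6 = Round(s_5, k_5) = 0x80D7
s_7 = Round(s_6, k_6) = 0x6E18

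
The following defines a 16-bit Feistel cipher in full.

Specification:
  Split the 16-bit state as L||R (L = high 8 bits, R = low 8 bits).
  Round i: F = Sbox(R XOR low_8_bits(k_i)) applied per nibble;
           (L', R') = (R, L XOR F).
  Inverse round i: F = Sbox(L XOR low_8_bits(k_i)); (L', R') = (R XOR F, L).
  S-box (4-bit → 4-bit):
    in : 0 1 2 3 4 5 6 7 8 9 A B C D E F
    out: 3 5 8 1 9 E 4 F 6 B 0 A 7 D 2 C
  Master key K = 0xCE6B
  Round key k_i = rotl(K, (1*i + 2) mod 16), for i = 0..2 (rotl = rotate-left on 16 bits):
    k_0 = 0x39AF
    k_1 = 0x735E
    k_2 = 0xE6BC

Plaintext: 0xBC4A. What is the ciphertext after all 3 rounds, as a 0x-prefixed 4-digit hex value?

s_0 = plaintext = 0xBC4A
s_1 = Round(s_0, k_0) = 0x4A92
s_2 = Round(s_1, k_1) = 0x923D
s_3 = Round(s_2, k_2) = 0x3DF7

0x3DF7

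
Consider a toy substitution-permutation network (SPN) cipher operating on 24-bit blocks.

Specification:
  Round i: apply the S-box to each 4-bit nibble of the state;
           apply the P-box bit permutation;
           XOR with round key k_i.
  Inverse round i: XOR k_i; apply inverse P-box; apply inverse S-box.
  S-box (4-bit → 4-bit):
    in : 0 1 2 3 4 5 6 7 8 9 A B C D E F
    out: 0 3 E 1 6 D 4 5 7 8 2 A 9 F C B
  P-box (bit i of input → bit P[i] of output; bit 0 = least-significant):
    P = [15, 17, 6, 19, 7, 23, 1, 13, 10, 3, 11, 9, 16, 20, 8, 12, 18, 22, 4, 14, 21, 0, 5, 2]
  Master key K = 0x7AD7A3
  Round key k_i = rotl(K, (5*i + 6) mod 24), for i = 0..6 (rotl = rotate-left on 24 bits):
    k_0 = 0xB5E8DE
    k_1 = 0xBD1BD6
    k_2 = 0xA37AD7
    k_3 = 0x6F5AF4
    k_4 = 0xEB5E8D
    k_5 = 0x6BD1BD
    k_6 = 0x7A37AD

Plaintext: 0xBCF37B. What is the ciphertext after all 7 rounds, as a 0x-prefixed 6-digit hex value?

s_0 = plaintext = 0xBCF37B
s_1 = Round(s_0, k_0) = 0xAABC59
s_2 = Round(s_1, k_1) = 0xE52D55
s_3 = Round(s_2, k_2) = 0xBF8529
s_4 = Round(s_3, k_3) = 0xB235F3
s_5 = Round(s_4, k_4) = 0x2AB018
s_6 = Round(s_5, k_5) = 0xB94158
s_7 = Round(s_6, k_6) = 0x68D262

0x68D262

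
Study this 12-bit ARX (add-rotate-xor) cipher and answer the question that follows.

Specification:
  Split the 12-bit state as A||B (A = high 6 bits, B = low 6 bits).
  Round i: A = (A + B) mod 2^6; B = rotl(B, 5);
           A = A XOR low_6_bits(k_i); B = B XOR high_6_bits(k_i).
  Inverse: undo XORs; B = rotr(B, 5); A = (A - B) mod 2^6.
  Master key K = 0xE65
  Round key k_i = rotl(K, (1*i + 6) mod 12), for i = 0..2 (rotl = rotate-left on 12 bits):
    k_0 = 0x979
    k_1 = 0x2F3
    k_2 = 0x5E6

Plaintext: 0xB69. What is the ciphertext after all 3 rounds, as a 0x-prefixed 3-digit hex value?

s_0 = plaintext = 0xB69
s_1 = Round(s_0, k_0) = 0xBD1
s_2 = Round(s_1, k_1) = 0xCE3
s_3 = Round(s_2, k_2) = 0xC26

0xC26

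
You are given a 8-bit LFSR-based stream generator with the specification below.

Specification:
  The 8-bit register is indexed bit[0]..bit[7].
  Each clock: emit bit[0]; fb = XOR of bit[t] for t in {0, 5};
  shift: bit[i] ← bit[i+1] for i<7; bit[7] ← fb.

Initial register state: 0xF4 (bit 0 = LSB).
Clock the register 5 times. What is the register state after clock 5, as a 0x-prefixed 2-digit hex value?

0x5F

reg_0 = 0xF4
clock 1: out=0, reg = 0xFA
clock 2: out=0, reg = 0xFD
clock 3: out=1, reg = 0x7E
clock 4: out=0, reg = 0xBF
clock 5: out=1, reg = 0x5F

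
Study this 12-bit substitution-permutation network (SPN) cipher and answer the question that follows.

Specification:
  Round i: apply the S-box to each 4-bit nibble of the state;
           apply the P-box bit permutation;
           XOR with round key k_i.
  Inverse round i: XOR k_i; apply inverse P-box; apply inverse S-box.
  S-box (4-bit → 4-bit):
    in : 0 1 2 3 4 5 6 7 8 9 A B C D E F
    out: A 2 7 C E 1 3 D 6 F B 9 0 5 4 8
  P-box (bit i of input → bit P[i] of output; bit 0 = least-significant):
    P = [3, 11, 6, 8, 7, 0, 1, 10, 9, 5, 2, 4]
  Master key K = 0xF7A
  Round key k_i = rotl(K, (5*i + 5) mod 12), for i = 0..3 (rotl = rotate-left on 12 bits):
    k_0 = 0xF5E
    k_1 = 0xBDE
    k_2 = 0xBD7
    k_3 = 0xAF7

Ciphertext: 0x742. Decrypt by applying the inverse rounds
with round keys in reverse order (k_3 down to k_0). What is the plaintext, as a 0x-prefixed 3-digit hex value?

s_0 = ciphertext = 0x742
s_1 = InvRound(s_0, k_3) = 0x4A0
s_2 = InvRound(s_1, k_2) = 0x944
s_3 = InvRound(s_2, k_1) = 0xBD5
s_4 = InvRound(s_3, k_0) = 0xC95

0xC95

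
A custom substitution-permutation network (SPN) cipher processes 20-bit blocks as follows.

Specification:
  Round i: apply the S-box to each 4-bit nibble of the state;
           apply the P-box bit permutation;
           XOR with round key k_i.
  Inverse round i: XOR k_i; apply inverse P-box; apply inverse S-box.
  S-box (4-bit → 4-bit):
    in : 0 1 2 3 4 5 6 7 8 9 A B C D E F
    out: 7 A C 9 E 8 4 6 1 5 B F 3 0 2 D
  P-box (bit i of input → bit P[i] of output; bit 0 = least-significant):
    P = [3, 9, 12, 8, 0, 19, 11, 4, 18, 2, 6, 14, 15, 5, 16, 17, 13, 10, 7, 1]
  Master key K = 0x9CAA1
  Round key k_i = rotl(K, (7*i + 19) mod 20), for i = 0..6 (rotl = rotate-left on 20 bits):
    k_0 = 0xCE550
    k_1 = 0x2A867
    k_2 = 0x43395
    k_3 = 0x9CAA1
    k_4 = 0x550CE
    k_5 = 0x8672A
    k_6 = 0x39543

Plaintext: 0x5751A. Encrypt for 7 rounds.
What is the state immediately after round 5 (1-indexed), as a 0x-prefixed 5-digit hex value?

0xEDD66

s_0 = plaintext = 0x5751A
s_1 = Round(s_0, k_0) = 0x5A66A
s_2 = Round(s_1, k_1) = 0x0230D
s_3 = Round(s_2, k_2) = 0xB5F14
s_4 = Round(s_3, k_3) = 0x7BD73
s_5 = Round(s_4, k_4) = 0xEDD66
s_6 = Round(s_5, k_5) = 0x87B2A
s_7 = Round(s_6, k_6) = 0x6FE3F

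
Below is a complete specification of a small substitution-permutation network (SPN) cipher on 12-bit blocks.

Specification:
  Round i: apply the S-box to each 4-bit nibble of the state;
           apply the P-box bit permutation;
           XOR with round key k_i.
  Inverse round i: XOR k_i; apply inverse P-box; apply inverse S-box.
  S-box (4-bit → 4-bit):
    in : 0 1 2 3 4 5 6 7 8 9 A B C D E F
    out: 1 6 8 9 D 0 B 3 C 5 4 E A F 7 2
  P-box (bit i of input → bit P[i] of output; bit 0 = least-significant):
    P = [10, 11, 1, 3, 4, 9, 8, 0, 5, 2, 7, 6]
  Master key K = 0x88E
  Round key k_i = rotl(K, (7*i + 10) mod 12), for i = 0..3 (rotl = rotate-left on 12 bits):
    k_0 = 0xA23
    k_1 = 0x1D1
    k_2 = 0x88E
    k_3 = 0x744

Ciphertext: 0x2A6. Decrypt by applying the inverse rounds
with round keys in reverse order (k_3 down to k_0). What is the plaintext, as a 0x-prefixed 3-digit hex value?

0xCB9

s_0 = ciphertext = 0x2A6
s_1 = InvRound(s_0, k_3) = 0x4A9
s_2 = InvRound(s_1, k_2) = 0x72E
s_3 = InvRound(s_2, k_1) = 0xD64
s_4 = InvRound(s_3, k_0) = 0xCB9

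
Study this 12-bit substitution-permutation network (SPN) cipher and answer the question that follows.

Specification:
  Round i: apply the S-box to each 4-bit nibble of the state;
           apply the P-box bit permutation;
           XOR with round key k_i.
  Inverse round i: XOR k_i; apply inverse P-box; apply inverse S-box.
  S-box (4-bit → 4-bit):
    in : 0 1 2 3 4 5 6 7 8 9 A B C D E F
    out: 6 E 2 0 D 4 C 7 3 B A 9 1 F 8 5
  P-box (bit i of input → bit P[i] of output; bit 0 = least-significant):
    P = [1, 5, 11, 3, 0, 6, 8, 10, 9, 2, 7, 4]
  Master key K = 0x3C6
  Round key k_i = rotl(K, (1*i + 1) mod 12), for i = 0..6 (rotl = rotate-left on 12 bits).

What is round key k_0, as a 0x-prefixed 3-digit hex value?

K = 0x3C6
k_0 = rotl(K, (1*0+1) mod 12) = rotl(K, 1) = 0x78C

0x78C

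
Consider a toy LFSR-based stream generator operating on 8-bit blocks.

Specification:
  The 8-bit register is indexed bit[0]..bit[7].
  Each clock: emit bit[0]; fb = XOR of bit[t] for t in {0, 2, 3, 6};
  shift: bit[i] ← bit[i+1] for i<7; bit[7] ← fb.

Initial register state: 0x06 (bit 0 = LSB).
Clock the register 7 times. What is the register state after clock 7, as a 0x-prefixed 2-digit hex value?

0x16

reg_0 = 0x06
clock 1: out=0, reg = 0x83
clock 2: out=1, reg = 0xC1
clock 3: out=1, reg = 0x60
clock 4: out=0, reg = 0xB0
clock 5: out=0, reg = 0x58
clock 6: out=0, reg = 0x2C
clock 7: out=0, reg = 0x16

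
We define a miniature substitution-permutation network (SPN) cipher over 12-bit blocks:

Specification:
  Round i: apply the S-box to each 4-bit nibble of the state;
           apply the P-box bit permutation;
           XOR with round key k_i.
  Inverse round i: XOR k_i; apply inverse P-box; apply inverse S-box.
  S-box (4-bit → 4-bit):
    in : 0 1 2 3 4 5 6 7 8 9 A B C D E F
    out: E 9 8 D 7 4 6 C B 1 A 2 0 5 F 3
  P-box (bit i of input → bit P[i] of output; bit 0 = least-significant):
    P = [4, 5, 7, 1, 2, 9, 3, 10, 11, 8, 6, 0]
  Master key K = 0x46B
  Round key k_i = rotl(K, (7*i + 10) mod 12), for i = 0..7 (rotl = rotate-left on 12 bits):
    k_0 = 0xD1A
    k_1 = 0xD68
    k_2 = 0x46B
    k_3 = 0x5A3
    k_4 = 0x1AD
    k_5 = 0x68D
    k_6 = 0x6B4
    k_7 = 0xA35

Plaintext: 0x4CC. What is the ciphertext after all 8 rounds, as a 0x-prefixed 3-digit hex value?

0xB1B

s_0 = plaintext = 0x4CC
s_1 = Round(s_0, k_0) = 0x45A
s_2 = Round(s_1, k_1) = 0x402
s_3 = Round(s_2, k_2) = 0xB21
s_4 = Round(s_3, k_3) = 0x0B1
s_5 = Round(s_4, k_4) = 0x2FE
s_6 = Round(s_5, k_5) = 0x43A
s_7 = Round(s_6, k_6) = 0xBDA
s_8 = Round(s_7, k_7) = 0xB1B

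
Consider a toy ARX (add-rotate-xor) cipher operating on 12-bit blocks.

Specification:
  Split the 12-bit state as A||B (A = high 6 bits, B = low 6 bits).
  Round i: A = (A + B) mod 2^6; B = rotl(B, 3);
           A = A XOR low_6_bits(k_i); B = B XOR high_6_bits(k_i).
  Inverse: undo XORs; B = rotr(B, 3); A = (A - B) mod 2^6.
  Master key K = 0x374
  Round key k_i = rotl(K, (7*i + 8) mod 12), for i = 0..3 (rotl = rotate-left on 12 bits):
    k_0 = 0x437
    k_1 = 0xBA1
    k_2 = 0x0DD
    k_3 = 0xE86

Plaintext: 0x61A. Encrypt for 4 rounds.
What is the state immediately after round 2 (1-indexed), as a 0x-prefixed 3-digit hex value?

s_0 = plaintext = 0x61A
s_1 = Round(s_0, k_0) = 0x143
s_2 = Round(s_1, k_1) = 0xA76
s_3 = Round(s_2, k_2) = 0x0B5
s_4 = Round(s_3, k_3) = 0xC54

0xA76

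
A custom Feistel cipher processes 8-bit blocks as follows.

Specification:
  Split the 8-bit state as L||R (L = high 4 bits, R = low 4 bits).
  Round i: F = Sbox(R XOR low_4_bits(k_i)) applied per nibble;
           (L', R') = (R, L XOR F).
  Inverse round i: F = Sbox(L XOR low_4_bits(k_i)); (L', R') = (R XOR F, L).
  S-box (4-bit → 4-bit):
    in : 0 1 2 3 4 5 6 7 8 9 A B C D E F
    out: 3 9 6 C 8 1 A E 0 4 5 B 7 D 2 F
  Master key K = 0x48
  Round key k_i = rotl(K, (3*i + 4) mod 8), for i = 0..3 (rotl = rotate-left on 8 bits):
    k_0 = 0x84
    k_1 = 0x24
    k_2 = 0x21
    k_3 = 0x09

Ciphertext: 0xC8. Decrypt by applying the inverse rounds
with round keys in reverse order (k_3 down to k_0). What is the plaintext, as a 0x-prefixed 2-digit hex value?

0x19

s_0 = ciphertext = 0xC8
s_1 = InvRound(s_0, k_3) = 0x9C
s_2 = InvRound(s_1, k_2) = 0xC9
s_3 = InvRound(s_2, k_1) = 0x9C
s_4 = InvRound(s_3, k_0) = 0x19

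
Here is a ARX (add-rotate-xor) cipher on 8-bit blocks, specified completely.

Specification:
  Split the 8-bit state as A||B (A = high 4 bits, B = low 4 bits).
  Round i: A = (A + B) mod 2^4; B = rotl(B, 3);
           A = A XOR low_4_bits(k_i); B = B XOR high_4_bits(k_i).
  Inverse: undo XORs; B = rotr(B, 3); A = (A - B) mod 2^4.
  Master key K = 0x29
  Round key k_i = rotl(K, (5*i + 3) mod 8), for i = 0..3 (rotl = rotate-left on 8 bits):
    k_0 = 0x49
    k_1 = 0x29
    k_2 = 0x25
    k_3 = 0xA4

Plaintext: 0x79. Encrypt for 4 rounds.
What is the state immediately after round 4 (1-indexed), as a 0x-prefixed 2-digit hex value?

0x82

s_0 = plaintext = 0x79
s_1 = Round(s_0, k_0) = 0x98
s_2 = Round(s_1, k_1) = 0x86
s_3 = Round(s_2, k_2) = 0xB1
s_4 = Round(s_3, k_3) = 0x82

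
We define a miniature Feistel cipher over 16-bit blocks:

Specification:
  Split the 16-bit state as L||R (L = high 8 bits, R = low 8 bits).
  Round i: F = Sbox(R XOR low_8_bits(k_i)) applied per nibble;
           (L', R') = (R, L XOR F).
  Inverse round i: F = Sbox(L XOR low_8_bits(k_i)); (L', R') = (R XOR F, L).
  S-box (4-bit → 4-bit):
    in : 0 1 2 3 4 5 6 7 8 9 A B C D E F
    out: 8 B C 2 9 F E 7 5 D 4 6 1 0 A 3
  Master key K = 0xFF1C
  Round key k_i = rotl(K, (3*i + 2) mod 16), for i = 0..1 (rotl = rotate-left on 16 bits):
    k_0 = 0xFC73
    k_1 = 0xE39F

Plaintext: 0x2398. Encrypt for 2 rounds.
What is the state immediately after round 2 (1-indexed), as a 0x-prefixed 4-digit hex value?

0x852C

s_0 = plaintext = 0x2398
s_1 = Round(s_0, k_0) = 0x9885
s_2 = Round(s_1, k_1) = 0x852C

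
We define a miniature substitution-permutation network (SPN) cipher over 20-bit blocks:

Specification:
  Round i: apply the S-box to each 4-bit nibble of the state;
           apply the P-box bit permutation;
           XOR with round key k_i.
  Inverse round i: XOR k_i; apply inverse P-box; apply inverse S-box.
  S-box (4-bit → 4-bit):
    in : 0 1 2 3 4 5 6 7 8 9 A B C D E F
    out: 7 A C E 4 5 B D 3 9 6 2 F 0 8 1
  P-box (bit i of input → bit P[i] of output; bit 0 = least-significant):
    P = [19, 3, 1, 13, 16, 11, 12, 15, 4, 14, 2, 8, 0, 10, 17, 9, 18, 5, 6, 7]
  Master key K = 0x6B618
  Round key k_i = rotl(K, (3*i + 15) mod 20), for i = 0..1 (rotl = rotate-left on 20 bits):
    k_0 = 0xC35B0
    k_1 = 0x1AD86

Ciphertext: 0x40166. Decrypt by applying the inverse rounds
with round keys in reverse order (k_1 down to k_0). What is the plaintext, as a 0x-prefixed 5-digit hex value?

s_0 = ciphertext = 0x40166
s_1 = InvRound(s_0, k_1) = 0xCBD6E
s_2 = InvRound(s_1, k_0) = 0x2D51A

0x2D51A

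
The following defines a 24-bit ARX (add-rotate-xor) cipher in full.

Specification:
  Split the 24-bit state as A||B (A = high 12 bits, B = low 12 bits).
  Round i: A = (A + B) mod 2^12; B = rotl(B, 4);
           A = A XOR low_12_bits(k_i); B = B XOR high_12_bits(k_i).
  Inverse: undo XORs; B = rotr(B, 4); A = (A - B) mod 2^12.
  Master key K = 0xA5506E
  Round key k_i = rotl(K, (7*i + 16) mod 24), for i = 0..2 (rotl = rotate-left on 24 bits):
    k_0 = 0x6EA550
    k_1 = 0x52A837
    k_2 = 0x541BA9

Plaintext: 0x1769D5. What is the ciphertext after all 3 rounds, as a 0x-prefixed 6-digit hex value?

s_0 = plaintext = 0x1769D5
s_1 = Round(s_0, k_0) = 0xE1BBB3
s_2 = Round(s_1, k_1) = 0x1F9E11
s_3 = Round(s_2, k_2) = 0xBA345F

0xBA345F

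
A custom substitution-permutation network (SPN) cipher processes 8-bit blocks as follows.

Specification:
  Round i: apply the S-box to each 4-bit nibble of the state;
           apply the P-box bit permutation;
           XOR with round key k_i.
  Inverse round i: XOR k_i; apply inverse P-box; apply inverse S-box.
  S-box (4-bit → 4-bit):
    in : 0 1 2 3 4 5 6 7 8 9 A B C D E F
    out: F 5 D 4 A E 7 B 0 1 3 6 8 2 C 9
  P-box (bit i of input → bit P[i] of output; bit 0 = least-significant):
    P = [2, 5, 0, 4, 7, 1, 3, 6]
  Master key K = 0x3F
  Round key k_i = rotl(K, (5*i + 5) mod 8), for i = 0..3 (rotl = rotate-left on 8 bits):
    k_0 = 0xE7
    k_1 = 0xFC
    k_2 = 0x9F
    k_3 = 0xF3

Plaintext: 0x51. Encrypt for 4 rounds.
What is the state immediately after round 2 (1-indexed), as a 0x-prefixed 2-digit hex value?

0x7E

s_0 = plaintext = 0x51
s_1 = Round(s_0, k_0) = 0xA8
s_2 = Round(s_1, k_1) = 0x7E
s_3 = Round(s_2, k_2) = 0x4C
s_4 = Round(s_3, k_3) = 0xA1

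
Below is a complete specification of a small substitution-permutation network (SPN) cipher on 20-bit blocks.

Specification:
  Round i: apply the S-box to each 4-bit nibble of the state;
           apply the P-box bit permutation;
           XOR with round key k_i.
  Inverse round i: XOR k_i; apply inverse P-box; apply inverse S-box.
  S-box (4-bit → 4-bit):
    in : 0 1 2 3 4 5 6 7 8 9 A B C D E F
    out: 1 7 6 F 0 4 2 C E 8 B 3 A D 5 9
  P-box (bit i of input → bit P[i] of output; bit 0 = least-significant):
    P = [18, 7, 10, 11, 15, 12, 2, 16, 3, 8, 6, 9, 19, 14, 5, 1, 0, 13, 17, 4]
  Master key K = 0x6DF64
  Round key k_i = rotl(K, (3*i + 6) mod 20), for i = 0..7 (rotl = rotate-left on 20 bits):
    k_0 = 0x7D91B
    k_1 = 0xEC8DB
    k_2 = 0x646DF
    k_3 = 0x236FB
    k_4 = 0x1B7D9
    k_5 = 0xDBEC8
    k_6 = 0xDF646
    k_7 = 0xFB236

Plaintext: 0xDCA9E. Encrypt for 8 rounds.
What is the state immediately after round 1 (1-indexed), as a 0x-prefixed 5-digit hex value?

0x09E00

s_0 = plaintext = 0xDCA9E
s_1 = Round(s_0, k_0) = 0x09E00
s_2 = Round(s_1, k_1) = 0xA4890
s_3 = Round(s_2, k_2) = 0x3658E
s_4 = Round(s_3, k_3) = 0x542AE
s_5 = Round(s_4, k_4) = 0x62299
s_6 = Round(s_5, k_5) = 0xCD7A8
s_7 = Round(s_6, k_6) = 0x448B4
s_8 = Round(s_7, k_7) = 0xF2176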